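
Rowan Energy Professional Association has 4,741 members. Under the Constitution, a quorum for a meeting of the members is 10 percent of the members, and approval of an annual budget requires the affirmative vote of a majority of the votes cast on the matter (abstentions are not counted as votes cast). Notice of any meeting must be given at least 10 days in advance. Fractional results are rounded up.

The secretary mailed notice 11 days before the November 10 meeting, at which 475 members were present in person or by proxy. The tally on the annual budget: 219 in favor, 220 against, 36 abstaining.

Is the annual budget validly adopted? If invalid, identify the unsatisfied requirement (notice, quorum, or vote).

Notice: 11 days given; 10 required. Satisfied.
Quorum: 10% of 4,741 = 474.10, rounded up to 475; 475 present. Satisfied.
Vote: requires a majority of the votes cast (475 − 36 abstaining = 439); a majority of 439 is 220, so 220 needed; 219 in favor. Not satisfied.

Invalid — vote requirement not satisfied.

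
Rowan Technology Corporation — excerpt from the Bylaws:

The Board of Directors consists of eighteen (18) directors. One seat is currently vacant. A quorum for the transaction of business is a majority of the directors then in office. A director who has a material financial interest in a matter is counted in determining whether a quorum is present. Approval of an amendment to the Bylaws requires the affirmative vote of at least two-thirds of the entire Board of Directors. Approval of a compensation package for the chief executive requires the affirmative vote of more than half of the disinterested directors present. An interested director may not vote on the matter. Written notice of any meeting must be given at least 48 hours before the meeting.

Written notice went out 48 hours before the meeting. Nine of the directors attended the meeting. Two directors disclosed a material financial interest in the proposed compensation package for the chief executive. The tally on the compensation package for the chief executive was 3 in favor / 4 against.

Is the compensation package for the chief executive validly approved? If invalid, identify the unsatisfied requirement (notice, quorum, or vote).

Notice: 48 hours given; 48 required (48 ≥ 48). Satisfied.
Quorum: 9 present (interested directors count toward quorum); quorum is 9. Satisfied.
Vote: the compensation package for the chief executive requires a majority of the disinterested directors present (9 − 2 = 7). A majority of 7 is 4, so 4 affirmative votes are needed; 3 voted in favor. Not satisfied.

Invalid — vote requirement not satisfied.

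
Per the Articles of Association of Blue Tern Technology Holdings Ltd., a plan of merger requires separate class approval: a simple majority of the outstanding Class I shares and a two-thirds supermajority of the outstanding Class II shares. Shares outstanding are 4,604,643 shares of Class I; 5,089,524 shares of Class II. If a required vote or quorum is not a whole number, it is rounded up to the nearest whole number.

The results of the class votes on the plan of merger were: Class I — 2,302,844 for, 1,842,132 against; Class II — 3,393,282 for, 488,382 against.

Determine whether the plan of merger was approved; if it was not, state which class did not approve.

Class I: a majority of 4604643 is 2302322; 2,302,322 required, 2,302,844 in favor — approved.
Class II: 2/3 of 5089524 = 3393016; 3,393,016 required, 3,393,282 in favor — approved.

Approved — every class gave the required vote.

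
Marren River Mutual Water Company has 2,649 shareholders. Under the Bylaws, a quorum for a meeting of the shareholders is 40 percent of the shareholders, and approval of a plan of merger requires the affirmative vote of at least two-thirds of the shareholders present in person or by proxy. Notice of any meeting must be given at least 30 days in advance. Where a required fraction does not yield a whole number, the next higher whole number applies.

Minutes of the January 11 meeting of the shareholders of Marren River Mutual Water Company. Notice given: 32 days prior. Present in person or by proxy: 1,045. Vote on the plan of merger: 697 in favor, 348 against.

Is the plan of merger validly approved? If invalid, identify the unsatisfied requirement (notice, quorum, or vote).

Notice: 32 days given; 30 required. Satisfied.
Quorum: 40% of 2,649 = 1,059.60, rounded up to 1,060; 1,045 present. Not satisfied.
Vote: requires two-thirds of those present (1,045); 2/3 of 1045 = 696.67, rounded up to 697, so 697 needed; 697 in favor. Satisfied.

Invalid — quorum requirement not satisfied.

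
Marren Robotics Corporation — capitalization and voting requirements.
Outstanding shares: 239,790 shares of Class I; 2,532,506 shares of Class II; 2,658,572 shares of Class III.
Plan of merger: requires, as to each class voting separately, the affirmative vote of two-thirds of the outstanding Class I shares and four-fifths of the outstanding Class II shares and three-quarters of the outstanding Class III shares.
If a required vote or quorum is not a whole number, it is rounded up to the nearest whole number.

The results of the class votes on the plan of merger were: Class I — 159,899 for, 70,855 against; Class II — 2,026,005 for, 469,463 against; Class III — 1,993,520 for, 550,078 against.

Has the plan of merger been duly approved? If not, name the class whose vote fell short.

Class I: 2/3 of 239790 = 159860; 159,860 required, 159,899 in favor — approved.
Class II: 4/5 of 2532506 = 2026004.80, rounded up to 2026005; 2,026,005 required, 2,026,005 in favor — approved.
Class III: 3/4 of 2658572 = 1993929; 1,993,929 required, 1,993,520 in favor — not approved.

Not approved — the Class III shares did not give the required vote.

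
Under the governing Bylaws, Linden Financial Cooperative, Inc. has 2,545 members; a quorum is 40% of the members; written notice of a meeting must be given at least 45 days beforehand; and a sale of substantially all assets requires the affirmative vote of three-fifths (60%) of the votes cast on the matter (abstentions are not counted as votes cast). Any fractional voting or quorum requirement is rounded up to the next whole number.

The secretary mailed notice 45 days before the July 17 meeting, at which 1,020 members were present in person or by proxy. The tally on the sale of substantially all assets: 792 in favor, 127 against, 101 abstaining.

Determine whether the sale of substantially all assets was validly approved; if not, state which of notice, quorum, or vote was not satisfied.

Notice: 45 days given; 45 required. Satisfied.
Quorum: 40% of 2,545 = 1,018; 1,020 present. Satisfied.
Vote: requires three-fifths of the votes cast (1,020 − 101 abstaining = 919); 3/5 of 919 = 551.40, rounded up to 552, so 552 needed; 792 in favor. Satisfied.

Valid — all requirements satisfied.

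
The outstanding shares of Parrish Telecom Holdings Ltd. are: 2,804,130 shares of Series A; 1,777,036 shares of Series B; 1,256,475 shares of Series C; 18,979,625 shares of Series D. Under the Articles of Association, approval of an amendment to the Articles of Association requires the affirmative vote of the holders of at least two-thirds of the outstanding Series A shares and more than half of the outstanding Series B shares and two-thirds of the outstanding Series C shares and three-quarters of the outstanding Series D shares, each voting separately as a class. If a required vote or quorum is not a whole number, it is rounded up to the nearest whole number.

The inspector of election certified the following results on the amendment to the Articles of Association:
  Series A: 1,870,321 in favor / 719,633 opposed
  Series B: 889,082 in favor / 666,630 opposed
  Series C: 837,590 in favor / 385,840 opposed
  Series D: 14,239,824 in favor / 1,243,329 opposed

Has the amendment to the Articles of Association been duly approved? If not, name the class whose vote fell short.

Not approved — the Series C shares did not give the required vote.

Series A: 2/3 of 2804130 = 1869420; 1,869,420 required, 1,870,321 in favor — approved.
Series B: a majority of 1777036 is 888519; 888,519 required, 889,082 in favor — approved.
Series C: 2/3 of 1256475 = 837650; 837,650 required, 837,590 in favor — not approved.
Series D: 3/4 of 18979625 = 14234718.75, rounded up to 14234719; 14,234,719 required, 14,239,824 in favor — approved.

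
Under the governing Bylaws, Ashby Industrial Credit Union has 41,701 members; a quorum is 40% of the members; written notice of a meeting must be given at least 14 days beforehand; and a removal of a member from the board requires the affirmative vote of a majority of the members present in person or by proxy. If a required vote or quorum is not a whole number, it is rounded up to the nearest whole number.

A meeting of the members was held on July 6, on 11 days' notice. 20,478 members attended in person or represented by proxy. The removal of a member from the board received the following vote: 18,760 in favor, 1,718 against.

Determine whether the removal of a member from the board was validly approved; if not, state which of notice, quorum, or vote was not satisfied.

Notice: 11 days given; 14 required. Not satisfied.
Quorum: 40% of 41,701 = 16,680.40, rounded up to 16,681; 20,478 present. Satisfied.
Vote: requires a majority of those present (20,478); a majority of 20478 is 10240, so 10,240 needed; 18,760 in favor. Satisfied.

Invalid — notice requirement not satisfied.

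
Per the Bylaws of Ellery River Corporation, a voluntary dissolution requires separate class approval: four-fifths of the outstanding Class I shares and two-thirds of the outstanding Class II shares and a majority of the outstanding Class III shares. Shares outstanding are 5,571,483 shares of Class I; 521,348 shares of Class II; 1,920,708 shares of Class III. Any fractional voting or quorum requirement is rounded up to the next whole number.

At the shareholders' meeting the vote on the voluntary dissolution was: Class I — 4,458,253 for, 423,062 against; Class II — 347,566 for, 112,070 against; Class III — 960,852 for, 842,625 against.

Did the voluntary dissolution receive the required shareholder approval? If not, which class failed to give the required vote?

Class I: 4/5 of 5571483 = 4457186.40, rounded up to 4457187; 4,457,187 required, 4,458,253 in favor — approved.
Class II: 2/3 of 521348 = 347565.33, rounded up to 347566; 347,566 required, 347,566 in favor — approved.
Class III: a majority of 1920708 is 960355; 960,355 required, 960,852 in favor — approved.

Approved — every class gave the required vote.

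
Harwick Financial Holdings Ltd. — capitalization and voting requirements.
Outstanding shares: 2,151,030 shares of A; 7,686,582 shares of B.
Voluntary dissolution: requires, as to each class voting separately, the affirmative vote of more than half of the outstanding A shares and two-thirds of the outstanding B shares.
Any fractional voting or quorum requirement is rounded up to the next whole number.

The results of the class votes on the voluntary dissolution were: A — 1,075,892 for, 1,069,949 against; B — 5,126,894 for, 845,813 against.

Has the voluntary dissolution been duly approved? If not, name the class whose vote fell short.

A: a majority of 2151030 is 1075516; 1,075,516 required, 1,075,892 in favor — approved.
B: 2/3 of 7686582 = 5124388; 5,124,388 required, 5,126,894 in favor — approved.

Approved — every class gave the required vote.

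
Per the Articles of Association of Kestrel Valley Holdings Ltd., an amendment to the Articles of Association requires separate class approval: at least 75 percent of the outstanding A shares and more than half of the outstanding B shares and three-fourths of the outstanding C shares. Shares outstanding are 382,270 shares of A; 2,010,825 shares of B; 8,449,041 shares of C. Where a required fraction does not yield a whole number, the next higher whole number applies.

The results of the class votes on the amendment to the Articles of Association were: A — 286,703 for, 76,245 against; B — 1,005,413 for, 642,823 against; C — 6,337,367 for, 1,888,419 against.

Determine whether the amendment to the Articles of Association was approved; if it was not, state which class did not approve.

A: 3/4 of 382270 = 286702.50, rounded up to 286703; 286,703 required, 286,703 in favor — approved.
B: a majority of 2010825 is 1005413; 1,005,413 required, 1,005,413 in favor — approved.
C: 3/4 of 8449041 = 6336780.75, rounded up to 6336781; 6,336,781 required, 6,337,367 in favor — approved.

Approved — every class gave the required vote.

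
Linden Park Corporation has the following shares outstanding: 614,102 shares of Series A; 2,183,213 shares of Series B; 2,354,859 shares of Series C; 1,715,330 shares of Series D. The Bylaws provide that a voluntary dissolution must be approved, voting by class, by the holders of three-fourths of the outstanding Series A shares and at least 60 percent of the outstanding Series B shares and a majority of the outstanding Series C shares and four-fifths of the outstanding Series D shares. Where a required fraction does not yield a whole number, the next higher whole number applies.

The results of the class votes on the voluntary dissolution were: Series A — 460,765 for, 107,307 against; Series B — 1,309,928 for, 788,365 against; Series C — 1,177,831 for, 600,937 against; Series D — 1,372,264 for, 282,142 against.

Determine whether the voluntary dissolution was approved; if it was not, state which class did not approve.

Approved — every class gave the required vote.

Series A: 3/4 of 614102 = 460576.50, rounded up to 460577; 460,577 required, 460,765 in favor — approved.
Series B: 3/5 of 2183213 = 1309927.80, rounded up to 1309928; 1,309,928 required, 1,309,928 in favor — approved.
Series C: a majority of 2354859 is 1177430; 1,177,430 required, 1,177,831 in favor — approved.
Series D: 4/5 of 1715330 = 1372264; 1,372,264 required, 1,372,264 in favor — approved.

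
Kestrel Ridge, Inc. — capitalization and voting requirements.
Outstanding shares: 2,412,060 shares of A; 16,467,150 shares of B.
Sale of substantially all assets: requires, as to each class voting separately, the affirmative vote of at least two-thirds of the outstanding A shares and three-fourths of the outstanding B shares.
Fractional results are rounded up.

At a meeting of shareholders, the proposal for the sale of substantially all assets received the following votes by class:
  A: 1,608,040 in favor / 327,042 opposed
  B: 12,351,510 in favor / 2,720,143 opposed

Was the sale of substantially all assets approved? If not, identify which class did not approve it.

A: 2/3 of 2412060 = 1608040; 1,608,040 required, 1,608,040 in favor — approved.
B: 3/4 of 16467150 = 12350362.50, rounded up to 12350363; 12,350,363 required, 12,351,510 in favor — approved.

Approved — every class gave the required vote.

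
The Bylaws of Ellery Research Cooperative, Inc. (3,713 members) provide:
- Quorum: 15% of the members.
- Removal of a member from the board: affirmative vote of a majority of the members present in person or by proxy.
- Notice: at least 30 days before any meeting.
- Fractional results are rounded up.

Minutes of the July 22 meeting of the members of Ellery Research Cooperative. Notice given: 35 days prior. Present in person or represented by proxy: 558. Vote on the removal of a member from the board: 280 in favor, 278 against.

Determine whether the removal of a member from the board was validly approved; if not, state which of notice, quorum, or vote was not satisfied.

Valid — all requirements satisfied.

Notice: 35 days given; 30 required. Satisfied.
Quorum: 15% of 3,713 = 556.95, rounded up to 557; 558 present. Satisfied.
Vote: requires a majority of those present (558); a majority of 558 is 280, so 280 needed; 280 in favor. Satisfied.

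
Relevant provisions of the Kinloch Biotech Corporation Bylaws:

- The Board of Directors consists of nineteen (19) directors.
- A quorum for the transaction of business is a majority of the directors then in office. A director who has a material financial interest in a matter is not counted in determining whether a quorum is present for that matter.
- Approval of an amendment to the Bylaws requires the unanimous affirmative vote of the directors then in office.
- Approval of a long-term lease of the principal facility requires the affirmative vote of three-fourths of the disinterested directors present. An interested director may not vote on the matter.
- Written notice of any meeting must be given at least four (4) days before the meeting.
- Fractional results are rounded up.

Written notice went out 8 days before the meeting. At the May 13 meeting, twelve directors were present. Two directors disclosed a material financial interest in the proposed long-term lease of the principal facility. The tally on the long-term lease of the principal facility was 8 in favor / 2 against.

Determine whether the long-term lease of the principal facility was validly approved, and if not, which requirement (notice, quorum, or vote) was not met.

Valid — all requirements satisfied.

Notice: 8 days given; 4 required (8 ≥ 4). Satisfied.
Quorum: 12 present, but the 2 interested directors do not count, leaving 10. Quorum is 10. Satisfied.
Vote: the long-term lease of the principal facility requires three-fourths of the disinterested directors present (12 − 2 = 10). 3/4 of 10 = 7.50, rounded up to 8, so 8 affirmative votes are needed; 8 voted in favor. Satisfied.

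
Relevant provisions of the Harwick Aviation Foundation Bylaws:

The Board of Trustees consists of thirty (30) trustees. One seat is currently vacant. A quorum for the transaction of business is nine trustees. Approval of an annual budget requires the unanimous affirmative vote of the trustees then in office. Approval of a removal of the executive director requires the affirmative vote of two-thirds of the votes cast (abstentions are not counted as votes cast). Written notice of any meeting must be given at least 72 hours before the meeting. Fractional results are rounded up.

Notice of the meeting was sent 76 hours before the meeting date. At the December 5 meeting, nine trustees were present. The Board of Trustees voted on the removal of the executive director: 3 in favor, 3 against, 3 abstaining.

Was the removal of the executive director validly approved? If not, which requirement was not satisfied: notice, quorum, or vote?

Invalid — vote requirement not satisfied.

Notice: 76 hours given; 72 required (76 ≥ 72). Satisfied.
Quorum: 9 present; quorum is 9. Satisfied.
Vote: the removal of the executive director requires two-thirds of the votes cast (9 present − 3 abstaining = 6). 2/3 of 6 = 4, so 4 affirmative votes are needed; 3 voted in favor. Not satisfied.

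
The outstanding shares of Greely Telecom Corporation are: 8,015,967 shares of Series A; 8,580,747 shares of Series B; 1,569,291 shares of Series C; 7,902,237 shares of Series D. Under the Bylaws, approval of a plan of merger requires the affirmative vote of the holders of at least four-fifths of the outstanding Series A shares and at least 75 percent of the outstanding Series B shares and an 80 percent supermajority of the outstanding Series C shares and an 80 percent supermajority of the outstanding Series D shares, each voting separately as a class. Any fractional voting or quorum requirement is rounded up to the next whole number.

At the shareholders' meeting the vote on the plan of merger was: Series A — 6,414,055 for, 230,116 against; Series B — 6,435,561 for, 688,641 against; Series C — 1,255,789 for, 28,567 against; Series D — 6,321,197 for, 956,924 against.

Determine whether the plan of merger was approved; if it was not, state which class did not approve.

Not approved — the Series D shares did not give the required vote.

Series A: 4/5 of 8015967 = 6412773.60, rounded up to 6412774; 6,412,774 required, 6,414,055 in favor — approved.
Series B: 3/4 of 8580747 = 6435560.25, rounded up to 6435561; 6,435,561 required, 6,435,561 in favor — approved.
Series C: 4/5 of 1569291 = 1255432.80, rounded up to 1255433; 1,255,433 required, 1,255,789 in favor — approved.
Series D: 4/5 of 7902237 = 6321789.60, rounded up to 6321790; 6,321,790 required, 6,321,197 in favor — not approved.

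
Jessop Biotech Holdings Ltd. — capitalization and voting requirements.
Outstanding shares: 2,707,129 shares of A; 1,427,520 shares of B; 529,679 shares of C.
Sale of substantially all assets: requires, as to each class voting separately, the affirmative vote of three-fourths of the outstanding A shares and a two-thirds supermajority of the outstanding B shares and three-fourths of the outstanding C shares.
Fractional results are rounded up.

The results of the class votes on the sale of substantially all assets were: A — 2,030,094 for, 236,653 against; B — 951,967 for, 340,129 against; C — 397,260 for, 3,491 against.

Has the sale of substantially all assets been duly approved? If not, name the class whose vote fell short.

A: 3/4 of 2707129 = 2030346.75, rounded up to 2030347; 2,030,347 required, 2,030,094 in favor — not approved.
B: 2/3 of 1427520 = 951680; 951,680 required, 951,967 in favor — approved.
C: 3/4 of 529679 = 397259.25, rounded up to 397260; 397,260 required, 397,260 in favor — approved.

Not approved — the A shares did not give the required vote.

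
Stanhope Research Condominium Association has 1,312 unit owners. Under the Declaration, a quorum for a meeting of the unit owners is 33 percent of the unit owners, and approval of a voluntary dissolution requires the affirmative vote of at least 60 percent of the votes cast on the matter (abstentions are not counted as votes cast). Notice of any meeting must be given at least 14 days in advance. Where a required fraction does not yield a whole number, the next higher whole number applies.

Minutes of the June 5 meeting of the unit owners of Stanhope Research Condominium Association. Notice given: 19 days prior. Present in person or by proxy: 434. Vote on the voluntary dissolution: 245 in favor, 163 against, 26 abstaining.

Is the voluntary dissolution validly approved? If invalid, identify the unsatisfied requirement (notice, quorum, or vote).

Notice: 19 days given; 14 required. Satisfied.
Quorum: 33% of 1,312 = 432.96, rounded up to 433; 434 present. Satisfied.
Vote: requires three-fifths of the votes cast (434 − 26 abstaining = 408); 3/5 of 408 = 244.80, rounded up to 245, so 245 needed; 245 in favor. Satisfied.

Valid — all requirements satisfied.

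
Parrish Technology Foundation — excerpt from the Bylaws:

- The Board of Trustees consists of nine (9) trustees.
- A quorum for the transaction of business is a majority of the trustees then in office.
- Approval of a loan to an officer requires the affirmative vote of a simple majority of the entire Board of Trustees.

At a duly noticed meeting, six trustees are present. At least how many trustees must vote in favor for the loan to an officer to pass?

The loan to an officer requires a majority of the entire Board of Trustees (9).
A majority of 9 is 5.

5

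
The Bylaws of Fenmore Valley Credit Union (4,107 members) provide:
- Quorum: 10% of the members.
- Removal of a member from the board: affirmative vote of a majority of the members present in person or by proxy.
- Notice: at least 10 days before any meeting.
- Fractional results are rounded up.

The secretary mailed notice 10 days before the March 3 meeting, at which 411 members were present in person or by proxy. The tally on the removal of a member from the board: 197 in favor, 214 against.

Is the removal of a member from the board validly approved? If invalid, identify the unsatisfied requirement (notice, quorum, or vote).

Notice: 10 days given; 10 required. Satisfied.
Quorum: 10% of 4,107 = 410.70, rounded up to 411; 411 present. Satisfied.
Vote: requires a majority of those present (411); a majority of 411 is 206, so 206 needed; 197 in favor. Not satisfied.

Invalid — vote requirement not satisfied.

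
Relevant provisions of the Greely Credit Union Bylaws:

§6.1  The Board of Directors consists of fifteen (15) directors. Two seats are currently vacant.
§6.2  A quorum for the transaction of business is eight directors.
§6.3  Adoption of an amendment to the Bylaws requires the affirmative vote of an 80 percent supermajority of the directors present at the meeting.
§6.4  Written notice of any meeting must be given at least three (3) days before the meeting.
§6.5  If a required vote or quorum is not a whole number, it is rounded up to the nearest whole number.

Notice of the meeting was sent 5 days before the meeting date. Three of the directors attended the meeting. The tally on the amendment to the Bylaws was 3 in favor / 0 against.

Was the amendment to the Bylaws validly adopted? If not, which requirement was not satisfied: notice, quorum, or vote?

Invalid — quorum requirement not satisfied.

Notice: 5 days given; 3 required (5 ≥ 3). Satisfied.
Quorum: 3 present; quorum is 8. Not satisfied.
Vote: the amendment to the Bylaws requires four-fifths of the directors present (3). 4/5 of 3 = 2.40, rounded up to 3, so 3 affirmative votes are needed; 3 voted in favor. Satisfied. (Moot — without a quorum no business can be validly transacted.)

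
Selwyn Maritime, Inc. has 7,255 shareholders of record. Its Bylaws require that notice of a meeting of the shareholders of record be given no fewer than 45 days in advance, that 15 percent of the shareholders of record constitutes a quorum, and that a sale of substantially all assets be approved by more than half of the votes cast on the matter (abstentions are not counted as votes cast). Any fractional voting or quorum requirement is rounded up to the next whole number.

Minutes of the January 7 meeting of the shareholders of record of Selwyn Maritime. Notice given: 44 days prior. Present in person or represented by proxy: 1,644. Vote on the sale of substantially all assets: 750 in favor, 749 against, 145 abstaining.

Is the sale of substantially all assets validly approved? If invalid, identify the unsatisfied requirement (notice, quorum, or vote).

Invalid — notice requirement not satisfied.

Notice: 44 days given; 45 required. Not satisfied.
Quorum: 15% of 7,255 = 1,088.25, rounded up to 1,089; 1,644 present. Satisfied.
Vote: requires a majority of the votes cast (1,644 − 145 abstaining = 1,499); a majority of 1499 is 750, so 750 needed; 750 in favor. Satisfied.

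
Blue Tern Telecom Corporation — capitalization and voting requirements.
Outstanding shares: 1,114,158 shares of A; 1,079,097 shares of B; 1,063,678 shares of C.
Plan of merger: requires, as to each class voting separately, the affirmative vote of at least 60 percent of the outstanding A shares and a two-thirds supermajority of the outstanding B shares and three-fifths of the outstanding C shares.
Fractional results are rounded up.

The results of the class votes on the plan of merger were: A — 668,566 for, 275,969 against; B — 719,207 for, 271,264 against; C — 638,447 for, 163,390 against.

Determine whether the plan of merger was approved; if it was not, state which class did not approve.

Not approved — the B shares did not give the required vote.

A: 3/5 of 1114158 = 668494.80, rounded up to 668495; 668,495 required, 668,566 in favor — approved.
B: 2/3 of 1079097 = 719398; 719,398 required, 719,207 in favor — not approved.
C: 3/5 of 1063678 = 638206.80, rounded up to 638207; 638,207 required, 638,447 in favor — approved.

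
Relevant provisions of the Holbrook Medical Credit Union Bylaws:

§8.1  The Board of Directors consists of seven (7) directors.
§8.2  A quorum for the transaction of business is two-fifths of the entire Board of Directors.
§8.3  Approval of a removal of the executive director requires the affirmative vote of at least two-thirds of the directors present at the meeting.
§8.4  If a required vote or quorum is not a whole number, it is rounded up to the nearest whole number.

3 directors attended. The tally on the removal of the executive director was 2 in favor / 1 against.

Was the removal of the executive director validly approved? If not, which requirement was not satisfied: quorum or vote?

Valid — all requirements satisfied.

Quorum: 3 present; quorum is 3. Satisfied.
Vote: the removal of the executive director requires two-thirds of the directors present (3). 2/3 of 3 = 2, so 2 affirmative votes are needed; 2 voted in favor. Satisfied.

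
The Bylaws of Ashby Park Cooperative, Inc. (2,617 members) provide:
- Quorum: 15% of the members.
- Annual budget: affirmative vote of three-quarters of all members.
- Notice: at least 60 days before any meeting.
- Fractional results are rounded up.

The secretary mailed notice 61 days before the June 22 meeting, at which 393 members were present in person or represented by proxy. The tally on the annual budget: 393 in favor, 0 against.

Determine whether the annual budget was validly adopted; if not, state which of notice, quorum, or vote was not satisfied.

Invalid — vote requirement not satisfied.

Notice: 61 days given; 60 required. Satisfied.
Quorum: 15% of 2,617 = 392.55, rounded up to 393; 393 present. Satisfied.
Vote: requires three-fourths of all members (2,617); 3/4 of 2617 = 1962.75, rounded up to 1963, so 1,963 needed; 393 in favor. Not satisfied.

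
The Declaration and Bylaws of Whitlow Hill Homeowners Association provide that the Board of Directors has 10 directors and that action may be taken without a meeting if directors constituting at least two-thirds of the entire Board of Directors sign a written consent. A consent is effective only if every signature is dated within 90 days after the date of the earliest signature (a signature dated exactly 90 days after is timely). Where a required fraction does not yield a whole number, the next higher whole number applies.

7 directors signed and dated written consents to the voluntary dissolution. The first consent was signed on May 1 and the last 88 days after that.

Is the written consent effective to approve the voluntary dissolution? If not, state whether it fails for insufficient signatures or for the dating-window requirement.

Signatures required: at least two-thirds of 10 — 2/3 of 10 = 6.67, rounded up to 7, so 7 needed; 7 signed. Sufficient.
Dating window: the latest signature is 88 days after the earliest; the limit is 90 days. Within the window.

Effective — both the signature and dating-window requirements are satisfied.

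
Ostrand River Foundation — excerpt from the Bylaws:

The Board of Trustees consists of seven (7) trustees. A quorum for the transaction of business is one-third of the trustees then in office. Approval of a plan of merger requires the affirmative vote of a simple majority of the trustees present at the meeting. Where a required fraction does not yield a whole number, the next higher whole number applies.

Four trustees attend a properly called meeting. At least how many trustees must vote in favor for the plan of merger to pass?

3

The plan of merger requires a majority of the trustees present (4).
A majority of 4 is 3.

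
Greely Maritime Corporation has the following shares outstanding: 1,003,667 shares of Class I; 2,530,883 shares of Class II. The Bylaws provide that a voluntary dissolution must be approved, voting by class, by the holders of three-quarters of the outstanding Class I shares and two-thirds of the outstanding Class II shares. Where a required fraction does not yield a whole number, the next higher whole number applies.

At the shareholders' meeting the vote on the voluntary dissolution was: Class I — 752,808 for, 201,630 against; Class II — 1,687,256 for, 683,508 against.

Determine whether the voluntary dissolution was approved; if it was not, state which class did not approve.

Class I: 3/4 of 1003667 = 752750.25, rounded up to 752751; 752,751 required, 752,808 in favor — approved.
Class II: 2/3 of 2530883 = 1687255.33, rounded up to 1687256; 1,687,256 required, 1,687,256 in favor — approved.

Approved — every class gave the required vote.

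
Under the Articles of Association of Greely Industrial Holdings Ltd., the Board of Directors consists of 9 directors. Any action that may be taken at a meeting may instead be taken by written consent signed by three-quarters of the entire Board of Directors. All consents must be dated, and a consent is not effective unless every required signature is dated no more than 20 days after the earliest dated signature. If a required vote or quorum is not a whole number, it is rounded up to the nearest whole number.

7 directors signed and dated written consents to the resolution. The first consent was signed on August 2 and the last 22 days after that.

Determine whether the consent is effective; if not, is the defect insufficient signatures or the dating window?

Signatures required: three-quarters of 9 — 3/4 of 9 = 6.75, rounded up to 7, so 7 needed; 7 signed. Sufficient.
Dating window: the latest signature is 22 days after the earliest; the limit is 20 days. Outside the window.

Not effective — dating-window requirement not satisfied.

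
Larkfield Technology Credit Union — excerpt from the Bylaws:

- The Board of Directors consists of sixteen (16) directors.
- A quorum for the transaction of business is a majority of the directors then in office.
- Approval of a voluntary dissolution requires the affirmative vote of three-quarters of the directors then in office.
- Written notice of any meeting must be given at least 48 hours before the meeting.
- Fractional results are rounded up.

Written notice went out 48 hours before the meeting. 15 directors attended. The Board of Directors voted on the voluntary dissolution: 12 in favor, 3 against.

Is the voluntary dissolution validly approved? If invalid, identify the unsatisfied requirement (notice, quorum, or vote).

Notice: 48 hours given; 48 required (48 ≥ 48). Satisfied.
Quorum: 15 present; quorum is 9. Satisfied.
Vote: the voluntary dissolution requires three-fourths of the directors then in office (16). 3/4 of 16 = 12, so 12 affirmative votes are needed; 12 voted in favor. Satisfied.

Valid — all requirements satisfied.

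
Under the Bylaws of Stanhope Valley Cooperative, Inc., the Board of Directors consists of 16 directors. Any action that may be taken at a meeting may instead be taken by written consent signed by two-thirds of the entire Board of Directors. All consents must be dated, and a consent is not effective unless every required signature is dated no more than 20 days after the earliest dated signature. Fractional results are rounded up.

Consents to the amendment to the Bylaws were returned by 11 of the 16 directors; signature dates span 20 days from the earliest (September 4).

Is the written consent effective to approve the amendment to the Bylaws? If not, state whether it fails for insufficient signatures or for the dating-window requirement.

Signatures required: two-thirds of 16 — 2/3 of 16 = 10.67, rounded up to 11, so 11 needed; 11 signed. Sufficient.
Dating window: the latest signature is 20 days after the earliest; the limit is 20 days. Within the window.

Effective — both the signature and dating-window requirements are satisfied.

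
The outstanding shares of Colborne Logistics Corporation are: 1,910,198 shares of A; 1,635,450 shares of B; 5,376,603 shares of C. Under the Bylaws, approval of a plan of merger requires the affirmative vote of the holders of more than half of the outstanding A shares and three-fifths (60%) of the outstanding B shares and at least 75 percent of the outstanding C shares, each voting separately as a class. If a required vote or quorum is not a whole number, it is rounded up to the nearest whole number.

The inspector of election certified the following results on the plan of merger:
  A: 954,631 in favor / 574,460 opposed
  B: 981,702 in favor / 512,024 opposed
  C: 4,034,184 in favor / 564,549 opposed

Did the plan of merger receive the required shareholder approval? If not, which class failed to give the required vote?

Not approved — the A shares did not give the required vote.

A: a majority of 1910198 is 955100; 955,100 required, 954,631 in favor — not approved.
B: 3/5 of 1635450 = 981270; 981,270 required, 981,702 in favor — approved.
C: 3/4 of 5376603 = 4032452.25, rounded up to 4032453; 4,032,453 required, 4,034,184 in favor — approved.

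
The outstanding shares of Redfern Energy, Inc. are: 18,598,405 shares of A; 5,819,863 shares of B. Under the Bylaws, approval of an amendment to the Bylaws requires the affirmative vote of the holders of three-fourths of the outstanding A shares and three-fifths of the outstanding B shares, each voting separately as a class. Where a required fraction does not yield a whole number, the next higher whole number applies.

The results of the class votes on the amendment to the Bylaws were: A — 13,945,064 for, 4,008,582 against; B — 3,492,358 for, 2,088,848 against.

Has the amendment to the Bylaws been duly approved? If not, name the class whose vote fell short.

Not approved — the A shares did not give the required vote.

A: 3/4 of 18598405 = 13948803.75, rounded up to 13948804; 13,948,804 required, 13,945,064 in favor — not approved.
B: 3/5 of 5819863 = 3491917.80, rounded up to 3491918; 3,491,918 required, 3,492,358 in favor — approved.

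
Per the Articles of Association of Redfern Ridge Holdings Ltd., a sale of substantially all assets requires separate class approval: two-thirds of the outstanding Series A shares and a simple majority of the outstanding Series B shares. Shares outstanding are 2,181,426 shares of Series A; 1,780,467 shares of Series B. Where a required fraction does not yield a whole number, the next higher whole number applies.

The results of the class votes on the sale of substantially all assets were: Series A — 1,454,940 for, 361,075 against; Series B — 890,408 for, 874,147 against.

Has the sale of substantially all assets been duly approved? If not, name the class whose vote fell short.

Approved — every class gave the required vote.

Series A: 2/3 of 2181426 = 1454284; 1,454,284 required, 1,454,940 in favor — approved.
Series B: a majority of 1780467 is 890234; 890,234 required, 890,408 in favor — approved.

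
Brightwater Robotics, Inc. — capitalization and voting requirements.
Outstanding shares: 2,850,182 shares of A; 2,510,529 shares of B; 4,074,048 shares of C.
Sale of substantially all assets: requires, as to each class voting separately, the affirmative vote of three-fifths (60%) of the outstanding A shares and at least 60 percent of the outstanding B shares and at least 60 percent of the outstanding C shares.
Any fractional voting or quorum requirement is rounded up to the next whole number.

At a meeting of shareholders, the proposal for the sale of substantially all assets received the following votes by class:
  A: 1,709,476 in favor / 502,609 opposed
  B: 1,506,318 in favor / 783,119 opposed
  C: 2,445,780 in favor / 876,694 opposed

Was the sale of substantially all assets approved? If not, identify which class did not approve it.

Not approved — the A shares did not give the required vote.

A: 3/5 of 2850182 = 1710109.20, rounded up to 1710110; 1,710,110 required, 1,709,476 in favor — not approved.
B: 3/5 of 2510529 = 1506317.40, rounded up to 1506318; 1,506,318 required, 1,506,318 in favor — approved.
C: 3/5 of 4074048 = 2444428.80, rounded up to 2444429; 2,444,429 required, 2,445,780 in favor — approved.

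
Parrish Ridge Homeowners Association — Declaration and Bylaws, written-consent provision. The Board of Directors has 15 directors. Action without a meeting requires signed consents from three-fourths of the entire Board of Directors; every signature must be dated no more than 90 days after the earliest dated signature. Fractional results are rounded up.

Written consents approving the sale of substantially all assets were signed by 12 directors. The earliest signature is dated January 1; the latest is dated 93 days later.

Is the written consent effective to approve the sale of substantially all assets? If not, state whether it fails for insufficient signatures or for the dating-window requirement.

Signatures required: three-fourths of 15 — 3/4 of 15 = 11.25, rounded up to 12, so 12 needed; 12 signed. Sufficient.
Dating window: the latest signature is 93 days after the earliest; the limit is 90 days. Outside the window.

Not effective — dating-window requirement not satisfied.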